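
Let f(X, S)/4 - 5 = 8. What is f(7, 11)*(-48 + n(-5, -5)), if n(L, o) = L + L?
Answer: -3016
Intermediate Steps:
n(L, o) = 2*L
f(X, S) = 52 (f(X, S) = 20 + 4*8 = 20 + 32 = 52)
f(7, 11)*(-48 + n(-5, -5)) = 52*(-48 + 2*(-5)) = 52*(-48 - 10) = 52*(-58) = -3016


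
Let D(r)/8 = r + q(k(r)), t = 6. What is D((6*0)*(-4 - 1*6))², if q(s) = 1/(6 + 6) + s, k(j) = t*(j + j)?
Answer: 4/9 ≈ 0.44444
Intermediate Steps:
k(j) = 12*j (k(j) = 6*(j + j) = 6*(2*j) = 12*j)
q(s) = 1/12 + s
D(r) = ⅔ + 104*r (D(r) = 8*(r + (1/12 + 12*r)) = 8*(1/12 + 13*r) = ⅔ + 104*r)
D((6*0)*(-4 - 1*6))² = (⅔ + 104*((6*0)*(-4 - 1*6)))² = (⅔ + 104*(0*(-4 - 6)))² = (⅔ + 104*(0*(-10)))² = (⅔ + 104*0)² = (⅔ + 0)² = (⅔)² = 4/9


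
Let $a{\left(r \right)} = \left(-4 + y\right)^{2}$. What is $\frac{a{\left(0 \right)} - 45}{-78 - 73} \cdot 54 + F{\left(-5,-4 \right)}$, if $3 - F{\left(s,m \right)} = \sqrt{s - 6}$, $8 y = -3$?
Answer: $\frac{59181}{4832} - i \sqrt{11} \approx 12.248 - 3.3166 i$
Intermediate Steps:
$y = - \frac{3}{8}$ ($y = \frac{1}{8} \left(-3\right) = - \frac{3}{8} \approx -0.375$)
$a{\left(r \right)} = \frac{1225}{64}$ ($a{\left(r \right)} = \left(-4 - \frac{3}{8}\right)^{2} = \left(- \frac{35}{8}\right)^{2} = \frac{1225}{64}$)
$F{\left(s,m \right)} = 3 - \sqrt{-6 + s}$ ($F{\left(s,m \right)} = 3 - \sqrt{s - 6} = 3 - \sqrt{-6 + s}$)
$\frac{a{\left(0 \right)} - 45}{-78 - 73} \cdot 54 + F{\left(-5,-4 \right)} = \frac{\frac{1225}{64} - 45}{-78 - 73} \cdot 54 + \left(3 - \sqrt{-6 - 5}\right) = - \frac{1655}{64 \left(-151\right)} 54 + \left(3 - \sqrt{-11}\right) = \left(- \frac{1655}{64}\right) \left(- \frac{1}{151}\right) 54 + \left(3 - i \sqrt{11}\right) = \frac{1655}{9664} \cdot 54 + \left(3 - i \sqrt{11}\right) = \frac{44685}{4832} + \left(3 - i \sqrt{11}\right) = \frac{59181}{4832} - i \sqrt{11}$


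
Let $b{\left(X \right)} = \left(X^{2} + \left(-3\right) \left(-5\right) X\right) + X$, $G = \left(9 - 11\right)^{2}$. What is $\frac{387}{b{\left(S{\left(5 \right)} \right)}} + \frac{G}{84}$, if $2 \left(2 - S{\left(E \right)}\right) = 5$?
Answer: $- \frac{32477}{651} \approx -49.888$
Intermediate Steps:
$S{\left(E \right)} = - \frac{1}{2}$ ($S{\left(E \right)} = 2 - \frac{5}{2} = - \frac{1}{2}$)
$G = 4$ ($G = \left(-2\right)^{2} = 4$)
$b{\left(X \right)} = X^{2} + 16 X$ ($b{\left(X \right)} = \left(X^{2} + 15 X\right) + X = X^{2} + 16 X$)
$\frac{387}{b{\left(S{\left(5 \right)} \right)}} + \frac{G}{84} = \frac{387}{\left(- \frac{1}{2}\right) \left(16 - \frac{1}{2}\right)} + \frac{4}{84} = \frac{387}{\left(- \frac{1}{2}\right) \frac{31}{2}} + 4 \cdot \frac{1}{84} = \frac{387}{- \frac{31}{4}} + \frac{1}{21} = 387 \left(- \frac{4}{31}\right) + \frac{1}{21} = - \frac{1548}{31} + \frac{1}{21} = - \frac{32477}{651}$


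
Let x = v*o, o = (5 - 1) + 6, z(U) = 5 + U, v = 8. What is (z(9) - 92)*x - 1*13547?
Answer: -19787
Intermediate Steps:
o = 10 (o = 4 + 6 = 10)
x = 80 (x = 8*10 = 80)
(z(9) - 92)*x - 1*13547 = ((5 + 9) - 92)*80 - 1*13547 = (14 - 92)*80 - 13547 = -78*80 - 13547 = -6240 - 13547 = -19787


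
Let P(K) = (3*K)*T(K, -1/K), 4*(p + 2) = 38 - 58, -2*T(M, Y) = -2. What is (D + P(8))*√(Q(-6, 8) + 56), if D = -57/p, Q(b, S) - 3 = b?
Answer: 225*√53/7 ≈ 234.00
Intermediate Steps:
Q(b, S) = 3 + b
T(M, Y) = 1 (T(M, Y) = -½*(-2) = 1)
p = -7 (p = -2 + (38 - 58)/4 = -2 + (¼)*(-20) = -2 - 5 = -7)
P(K) = 3*K (P(K) = (3*K)*1 = 3*K)
D = 57/7 (D = -57/(-7) = -57*(-⅐) = 57/7 ≈ 8.1429)
(D + P(8))*√(Q(-6, 8) + 56) = (57/7 + 3*8)*√((3 - 6) + 56) = (57/7 + 24)*√(-3 + 56) = 225*√53/7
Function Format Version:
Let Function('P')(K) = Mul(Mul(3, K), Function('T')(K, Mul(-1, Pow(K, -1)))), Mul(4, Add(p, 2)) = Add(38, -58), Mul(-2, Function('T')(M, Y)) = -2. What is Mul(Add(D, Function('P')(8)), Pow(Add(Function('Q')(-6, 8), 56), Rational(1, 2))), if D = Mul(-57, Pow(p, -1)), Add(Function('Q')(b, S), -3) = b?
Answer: Mul(Rational(225, 7), Pow(53, Rational(1, 2))) ≈ 234.00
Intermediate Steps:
Function('Q')(b, S) = Add(3, b)
Function('T')(M, Y) = 1 (Function('T')(M, Y) = Mul(Rational(-1, 2), -2) = 1)
p = -7 (p = Add(-2, Mul(Rational(1, 4), Add(38, -58))) = Add(-2, Mul(Rational(1, 4), -20)) = Add(-2, -5) = -7)
Function('P')(K) = Mul(3, K) (Function('P')(K) = Mul(Mul(3, K), 1) = Mul(3, K))
D = Rational(57, 7) (D = Mul(-57, Pow(-7, -1)) = Mul(-57, Rational(-1, 7)) = Rational(57, 7) ≈ 8.1429)
Mul(Add(D, Function('P')(8)), Pow(Add(Function('Q')(-6, 8), 56), Rational(1, 2))) = Mul(Add(Rational(57, 7), Mul(3, 8)), Pow(Add(Add(3, -6), 56), Rational(1, 2))) = Mul(Add(Rational(57, 7), 24), Pow(Add(-3, 56), Rational(1, 2))) = Mul(Rational(225, 7), Pow(53, Rational(1, 2)))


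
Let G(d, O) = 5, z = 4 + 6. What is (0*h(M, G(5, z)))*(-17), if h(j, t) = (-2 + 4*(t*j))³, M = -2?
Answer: 0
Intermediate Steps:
z = 10
h(j, t) = (-2 + 4*j*t)³ (h(j, t) = (-2 + 4*(j*t))³ = (-2 + 4*j*t)³)
(0*h(M, G(5, z)))*(-17) = (0*(8*(-1 + 2*(-2)*5)³))*(-17) = (0*(8*(-1 - 20)³))*(-17) = (0*(8*(-21)³))*(-17) = (0*(8*(-9261)))*(-17) = (0*(-74088))*(-17) = 0*(-17) = 0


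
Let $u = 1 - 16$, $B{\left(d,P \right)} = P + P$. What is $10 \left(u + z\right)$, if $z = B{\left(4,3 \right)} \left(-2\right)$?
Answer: $-270$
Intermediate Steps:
$B{\left(d,P \right)} = 2 P$
$u = -15$ ($u = 1 - 16 = -15$)
$z = -12$ ($z = 2 \cdot 3 \left(-2\right) = 6 \left(-2\right) = -12$)
$10 \left(u + z\right) = 10 \left(-15 - 12\right) = 10 \left(-27\right) = -270$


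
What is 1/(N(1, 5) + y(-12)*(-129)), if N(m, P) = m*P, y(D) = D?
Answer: 1/1553 ≈ 0.00064391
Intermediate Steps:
N(m, P) = P*m
1/(N(1, 5) + y(-12)*(-129)) = 1/(5*1 - 12*(-129)) = 1/(5 + 1548) = 1/1553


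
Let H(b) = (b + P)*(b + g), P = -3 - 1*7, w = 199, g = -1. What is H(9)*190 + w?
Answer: -1321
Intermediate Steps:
P = -10 (P = -3 - 7 = -10)
H(b) = (-1 + b)*(-10 + b) (H(b) = (b - 10)*(b - 1) = (-10 + b)*(-1 + b) = (-1 + b)*(-10 + b))
H(9)*190 + w = (10 + 9**2 - 11*9)*190 + 199 = (10 + 81 - 99)*190 + 199 = -8*190 + 199 = -1520 + 199 = -1321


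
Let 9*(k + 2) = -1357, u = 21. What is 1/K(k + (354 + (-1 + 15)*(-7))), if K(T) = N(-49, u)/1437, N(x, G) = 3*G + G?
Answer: 479/28 ≈ 17.107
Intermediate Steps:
N(x, G) = 4*G
k = -1375/9 (k = -2 + (1/9)*(-1357) = -2 - 1357/9 = -1375/9 ≈ -152.78)
K(T) = 28/479 (K(T) = (4*21)/1437 = 84*(1/1437) = 28/479)
1/K(k + (354 + (-1 + 15)*(-7))) = 1/(28/479) = 479/28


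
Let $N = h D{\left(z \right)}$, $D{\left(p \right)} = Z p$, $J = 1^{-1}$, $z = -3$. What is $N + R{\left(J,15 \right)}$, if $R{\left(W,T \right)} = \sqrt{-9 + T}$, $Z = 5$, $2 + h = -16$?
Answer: $270 + \sqrt{6} \approx 272.45$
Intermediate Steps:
$h = -18$ ($h = -2 - 16 = -18$)
$J = 1$
$D{\left(p \right)} = 5 p$
$N = 270$ ($N = - 18 \cdot 5 \left(-3\right) = \left(-18\right) \left(-15\right) = 270$)
$N + R{\left(J,15 \right)} = 270 + \sqrt{-9 + 15} = 270 + \sqrt{6}$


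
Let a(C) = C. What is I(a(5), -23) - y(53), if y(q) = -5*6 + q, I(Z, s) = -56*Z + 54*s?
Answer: -1545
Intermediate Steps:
y(q) = -30 + q
I(a(5), -23) - y(53) = (-56*5 + 54*(-23)) - (-30 + 53) = (-280 - 1242) - 1*23 = -1522 - 23 = -1545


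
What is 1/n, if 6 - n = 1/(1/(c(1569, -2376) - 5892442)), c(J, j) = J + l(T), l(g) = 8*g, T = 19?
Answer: 1/5890727 ≈ 1.6976e-7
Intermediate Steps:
c(J, j) = 152 + J (c(J, j) = J + 8*19 = J + 152 = 152 + J)
n = 5890727 (n = 6 - 1/(1/((152 + 1569) - 5892442)) = 6 - 1/(1/(1721 - 5892442)) = 6 - 1/(1/(-5890721)) = 6 - 1/(-1/5890721) = 6 - 1*(-5890721) = 6 + 5890721 = 5890727)
1/n = 1/5890727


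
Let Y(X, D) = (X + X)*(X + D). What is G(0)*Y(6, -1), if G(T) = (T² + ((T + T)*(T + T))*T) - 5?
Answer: -300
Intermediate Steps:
Y(X, D) = 2*X*(D + X) (Y(X, D) = (2*X)*(D + X) = 2*X*(D + X))
G(T) = -5 + T² + 4*T³ (G(T) = (T² + ((2*T)*(2*T))*T) - 5 = (T² + (4*T²)*T) - 5 = (T² + 4*T³) - 5 = -5 + T² + 4*T³)
G(0)*Y(6, -1) = (-5 + 0² + 4*0³)*(2*6*(-1 + 6)) = (-5 + 0 + 4*0)*(2*6*5) = (-5 + 0 + 0)*60 = -5*60 = -300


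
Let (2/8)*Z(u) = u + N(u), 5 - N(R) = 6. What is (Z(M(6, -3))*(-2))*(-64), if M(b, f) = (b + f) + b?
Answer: 4096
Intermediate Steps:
N(R) = -1 (N(R) = 5 - 1*6 = 5 - 6 = -1)
M(b, f) = f + 2*b
Z(u) = -4 + 4*u (Z(u) = 4*(u - 1) = 4*(-1 + u) = -4 + 4*u)
(Z(M(6, -3))*(-2))*(-64) = ((-4 + 4*(-3 + 2*6))*(-2))*(-64) = ((-4 + 4*(-3 + 12))*(-2))*(-64) = ((-4 + 4*9)*(-2))*(-64) = ((-4 + 36)*(-2))*(-64) = (32*(-2))*(-64) = -64*(-64) = 4096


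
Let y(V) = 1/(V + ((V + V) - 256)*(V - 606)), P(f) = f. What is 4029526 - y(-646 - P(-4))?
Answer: 7741839654227/1921278 ≈ 4.0295e+6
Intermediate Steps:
y(V) = 1/(V + (-606 + V)*(-256 + 2*V)) (y(V) = 1/(V + (2*V - 256)*(-606 + V)) = 1/(V + (-256 + 2*V)*(-606 + V)) = 1/(V + (-606 + V)*(-256 + 2*V)))
4029526 - y(-646 - P(-4)) = 4029526 - 1/(155136 - 1467*(-646 - 1*(-4)) + 2*(-646 - 1*(-4))²) = 4029526 - 1/(155136 - 1467*(-646 + 4) + 2*(-646 + 4)²) = 4029526 - 1/(155136 - 1467*(-642) + 2*(-642)²) = 4029526 - 1/(155136 + 941814 + 2*412164) = 4029526 - 1/(155136 + 941814 + 824328) = 4029526 - 1/1921278 = 7741839654227/1921278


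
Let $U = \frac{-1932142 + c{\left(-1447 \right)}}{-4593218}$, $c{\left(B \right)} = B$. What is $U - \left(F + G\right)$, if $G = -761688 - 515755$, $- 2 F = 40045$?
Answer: $\frac{425681701612}{328087} \approx 1.2975 \cdot 10^{6}$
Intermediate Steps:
$F = - \frac{40045}{2}$ ($F = \left(- \frac{1}{2}\right) 40045 = - \frac{40045}{2} \approx -20023.0$)
$G = -1277443$ ($G = -761688 - 515755 = -1277443$)
$U = \frac{276227}{656174}$ ($U = \frac{-1932142 - 1447}{-4593218} = \left(-1933589\right) \left(- \frac{1}{4593218}\right) = \frac{276227}{656174} \approx 0.42097$)
$U - \left(F + G\right) = \frac{276227}{656174} - \left(- \frac{40045}{2} - 1277443\right) = \frac{276227}{656174} - - \frac{2594931}{2} = \frac{276227}{656174} + \frac{2594931}{2} = \frac{425681701612}{328087}$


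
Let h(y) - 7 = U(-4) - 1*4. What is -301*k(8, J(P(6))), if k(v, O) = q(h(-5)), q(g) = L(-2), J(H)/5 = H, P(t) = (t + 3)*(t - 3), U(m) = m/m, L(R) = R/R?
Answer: -301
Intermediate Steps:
L(R) = 1
U(m) = 1
P(t) = (-3 + t)*(3 + t) (P(t) = (3 + t)*(-3 + t) = (-3 + t)*(3 + t))
J(H) = 5*H
h(y) = 4 (h(y) = 7 + (1 - 1*4) = 7 + (1 - 4) = 7 - 3 = 4)
q(g) = 1
k(v, O) = 1
-301*k(8, J(P(6))) = -301*1 = -301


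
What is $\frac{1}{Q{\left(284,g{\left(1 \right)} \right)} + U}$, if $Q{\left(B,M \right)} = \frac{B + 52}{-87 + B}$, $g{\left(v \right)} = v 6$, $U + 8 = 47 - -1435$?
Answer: $\frac{197}{290714} \approx 0.00067764$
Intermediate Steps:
$U = 1474$ ($U = -8 + \left(47 - -1435\right) = -8 + \left(47 + 1435\right) = -8 + 1482 = 1474$)
$g{\left(v \right)} = 6 v$
$Q{\left(B,M \right)} = \frac{52 + B}{-87 + B}$
$\frac{1}{Q{\left(284,g{\left(1 \right)} \right)} + U} = \frac{1}{\frac{52 + 284}{-87 + 284} + 1474} = \frac{1}{\frac{1}{197} \cdot 336 + 1474} = \frac{1}{\frac{336}{197} + 1474} = \frac{1}{\frac{290714}{197}} = \frac{197}{290714}$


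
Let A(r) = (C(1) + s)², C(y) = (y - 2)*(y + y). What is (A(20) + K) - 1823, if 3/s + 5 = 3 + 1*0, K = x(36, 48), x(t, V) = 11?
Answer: -7199/4 ≈ -1799.8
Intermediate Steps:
C(y) = 2*y*(-2 + y) (C(y) = (-2 + y)*(2*y) = 2*y*(-2 + y))
K = 11
s = -3/2 (s = 3/(-5 + (3 + 1*0)) = 3/(-5 + (3 + 0)) = 3/(-5 + 3) = 3/(-2) = 3*(-½) = -3/2 ≈ -1.5000)
A(r) = 49/4 (A(r) = (2*1*(-2 + 1) - 3/2)² = (2*1*(-1) - 3/2)² = (-2 - 3/2)² = (-7/2)² = 49/4)
(A(20) + K) - 1823 = (49/4 + 11) - 1823 = 93/4 - 1823 = -7199/4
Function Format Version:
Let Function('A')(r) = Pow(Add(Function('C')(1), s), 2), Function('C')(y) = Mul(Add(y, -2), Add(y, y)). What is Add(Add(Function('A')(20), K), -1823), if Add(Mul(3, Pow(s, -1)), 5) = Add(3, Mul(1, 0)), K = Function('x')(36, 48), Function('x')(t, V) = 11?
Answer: Rational(-7199, 4) ≈ -1799.8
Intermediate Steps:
Function('C')(y) = Mul(2, y, Add(-2, y)) (Function('C')(y) = Mul(Add(-2, y), Mul(2, y)) = Mul(2, y, Add(-2, y)))
K = 11
s = Rational(-3, 2) (s = Mul(3, Pow(Add(-5, Add(3, Mul(1, 0))), -1)) = Mul(3, Pow(Add(-5, Add(3, 0)), -1)) = Mul(3, Pow(Add(-5, 3), -1)) = Mul(3, Pow(-2, -1)) = Mul(3, Rational(-1, 2)) = Rational(-3, 2) ≈ -1.5000)
Function('A')(r) = Rational(49, 4) (Function('A')(r) = Pow(Add(Mul(2, 1, Add(-2, 1)), Rational(-3, 2)), 2) = Pow(Add(Mul(2, 1, -1), Rational(-3, 2)), 2) = Pow(Add(-2, Rational(-3, 2)), 2) = Pow(Rational(-7, 2), 2) = Rational(49, 4))
Add(Add(Function('A')(20), K), -1823) = Add(Add(Rational(49, 4), 11), -1823) = Add(Rational(93, 4), -1823) = Rational(-7199, 4)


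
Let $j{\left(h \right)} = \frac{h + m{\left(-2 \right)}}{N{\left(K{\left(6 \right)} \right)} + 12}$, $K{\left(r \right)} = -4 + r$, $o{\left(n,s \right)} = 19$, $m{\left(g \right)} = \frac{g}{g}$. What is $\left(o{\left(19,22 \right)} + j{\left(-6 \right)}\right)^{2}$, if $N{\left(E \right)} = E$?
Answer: $\frac{68121}{196} \approx 347.56$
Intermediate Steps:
$m{\left(g \right)} = 1$
$j{\left(h \right)} = \frac{1}{14} + \frac{h}{14}$ ($j{\left(h \right)} = \frac{h + 1}{\left(-4 + 6\right) + 12} = \frac{1 + h}{2 + 12} = \frac{1 + h}{14} = \left(1 + h\right) \frac{1}{14} = \frac{1}{14} + \frac{h}{14}$)
$\left(o{\left(19,22 \right)} + j{\left(-6 \right)}\right)^{2} = \left(19 + \left(\frac{1}{14} + \frac{1}{14} \left(-6\right)\right)\right)^{2} = \left(19 + \left(\frac{1}{14} - \frac{3}{7}\right)\right)^{2} = \left(19 - \frac{5}{14}\right)^{2} = \left(\frac{261}{14}\right)^{2} = \frac{68121}{196}$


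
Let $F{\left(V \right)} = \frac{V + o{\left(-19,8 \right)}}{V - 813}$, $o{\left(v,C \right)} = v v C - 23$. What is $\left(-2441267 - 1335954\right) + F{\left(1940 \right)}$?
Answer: $- \frac{4256923262}{1127} \approx -3.7772 \cdot 10^{6}$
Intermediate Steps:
$o{\left(v,C \right)} = -23 + C v^{2}$ ($o{\left(v,C \right)} = v^{2} C - 23 = C v^{2} - 23 = -23 + C v^{2}$)
$F{\left(V \right)} = \frac{2865 + V}{-813 + V}$ ($F{\left(V \right)} = \frac{V - \left(23 - 8 \left(-19\right)^{2}\right)}{V - 813} = \frac{V + \left(-23 + 8 \cdot 361\right)}{-813 + V} = \frac{V + \left(-23 + 2888\right)}{-813 + V} = \frac{V + 2865}{-813 + V} = \frac{2865 + V}{-813 + V}$)
$\left(-2441267 - 1335954\right) + F{\left(1940 \right)} = \left(-2441267 - 1335954\right) + \frac{2865 + 1940}{-813 + 1940} = -3777221 + \frac{1}{1127} \cdot 4805 = -3777221 + \frac{4805}{1127} = - \frac{4256923262}{1127}$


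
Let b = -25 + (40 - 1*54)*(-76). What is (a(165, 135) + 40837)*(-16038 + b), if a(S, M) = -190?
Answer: -609664353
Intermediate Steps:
b = 1039 (b = -25 + (40 - 54)*(-76) = -25 - 14*(-76) = -25 + 1064 = 1039)
(a(165, 135) + 40837)*(-16038 + b) = (-190 + 40837)*(-16038 + 1039) = 40647*(-14999) = -609664353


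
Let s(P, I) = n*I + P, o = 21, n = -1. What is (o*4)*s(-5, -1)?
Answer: -336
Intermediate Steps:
s(P, I) = P - I (s(P, I) = -I + P = P - I)
(o*4)*s(-5, -1) = (21*4)*(-5 - 1*(-1)) = 84*(-5 + 1) = 84*(-4) = -336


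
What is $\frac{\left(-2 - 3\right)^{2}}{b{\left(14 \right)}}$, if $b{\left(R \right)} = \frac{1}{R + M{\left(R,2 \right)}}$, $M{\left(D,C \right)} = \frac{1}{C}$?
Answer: $\frac{725}{2} \approx 362.5$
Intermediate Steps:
$b{\left(R \right)} = \frac{1}{\frac{1}{2} + R}$ ($b{\left(R \right)} = \frac{1}{R + \frac{1}{2}} = \frac{1}{\frac{1}{2} + R}$)
$\frac{\left(-2 - 3\right)^{2}}{b{\left(14 \right)}} = \frac{\left(-2 - 3\right)^{2}}{2 \frac{1}{1 + 2 \cdot 14}} = \frac{\left(-5\right)^{2}}{2 \frac{1}{1 + 28}} = \frac{25}{2 \cdot \frac{1}{29}} = \frac{25}{\frac{2}{29}} = 25 \cdot \frac{29}{2} = \frac{725}{2}$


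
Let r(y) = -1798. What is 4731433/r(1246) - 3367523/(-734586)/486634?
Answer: -845683375602961769/321369596648076 ≈ -2631.5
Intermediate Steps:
4731433/r(1246) - 3367523/(-734586)/486634 = 4731433/(-1798) - 3367523/(-734586)/486634 = 4731433*(-1/1798) - 3367523*(-1/734586)*(1/486634) = -4731433/1798 + (3367523/734586)*(1/486634) = -4731433/1798 + 3367523/357474523524 = -845683375602961769/321369596648076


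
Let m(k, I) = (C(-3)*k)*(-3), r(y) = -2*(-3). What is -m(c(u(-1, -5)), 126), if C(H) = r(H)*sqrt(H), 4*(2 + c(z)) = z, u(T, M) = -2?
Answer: -45*I*sqrt(3) ≈ -77.942*I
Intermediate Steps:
r(y) = 6
c(z) = -2 + z/4
C(H) = 6*sqrt(H)
m(k, I) = -18*I*k*sqrt(3) (m(k, I) = ((6*sqrt(-3))*k)*(-3) = ((6*(I*sqrt(3)))*k)*(-3) = ((6*I*sqrt(3))*k)*(-3) = (6*I*k*sqrt(3))*(-3) = -18*I*k*sqrt(3))
-m(c(u(-1, -5)), 126) = -(-18)*I*(-2 + (1/4)*(-2))*sqrt(3) = -(-18)*I*(-2 - 1/2)*sqrt(3) = -(-18)*I*(-5)*sqrt(3)/2 = -45*I*sqrt(3)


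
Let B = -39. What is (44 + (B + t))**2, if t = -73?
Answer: 4624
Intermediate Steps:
(44 + (B + t))**2 = (44 + (-39 - 73))**2 = (44 - 112)**2 = (-68)**2 = 4624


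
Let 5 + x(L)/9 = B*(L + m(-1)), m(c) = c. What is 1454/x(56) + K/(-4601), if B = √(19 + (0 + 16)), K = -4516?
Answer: 433561667/438314265 + 7997*√35/95265 ≈ 1.4858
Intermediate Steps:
B = √35 (B = √(19 + 16) = √35 ≈ 5.9161)
x(L) = -45 + 9*√35*(-1 + L) (x(L) = -45 + 9*(√35*(L - 1)) = -45 + 9*(√35*(-1 + L)) = -45 + 9*√35*(-1 + L))
1454/x(56) + K/(-4601) = 1454/(-45 - 9*√35 + 9*56*√35) - 4516/(-4601) = 1454/(-45 - 9*√35 + 504*√35) - 4516*(-1/4601) = 1454/(-45 + 495*√35) + 4516/4601 = 4516/4601 + 1454/(-45 + 495*√35)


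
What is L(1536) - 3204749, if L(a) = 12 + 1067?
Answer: -3203670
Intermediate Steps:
L(a) = 1079
L(1536) - 3204749 = 1079 - 3204749 = -3203670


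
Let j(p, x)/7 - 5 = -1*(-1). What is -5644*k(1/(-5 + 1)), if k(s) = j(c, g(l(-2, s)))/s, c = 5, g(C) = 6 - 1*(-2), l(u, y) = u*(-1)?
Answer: 948192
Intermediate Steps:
l(u, y) = -u
g(C) = 8 (g(C) = 6 + 2 = 8)
j(p, x) = 42 (j(p, x) = 35 + 7*(-1*(-1)) = 35 + 7*1 = 35 + 7 = 42)
k(s) = 42/s
-5644*k(1/(-5 + 1)) = -237048/(1/(-5 + 1)) = -237048/(1/(-4)) = -237048/(-1/4) = -237048*(-4) = -5644*(-168) = 948192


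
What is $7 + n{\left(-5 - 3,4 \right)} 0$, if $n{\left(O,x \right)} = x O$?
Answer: $7$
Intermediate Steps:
$n{\left(O,x \right)} = O x$
$7 + n{\left(-5 - 3,4 \right)} 0 = 7 + \left(-5 - 3\right) 4 \cdot 0 = 7 + \left(-8\right) 4 \cdot 0 = 7 - 0 = 7 + 0 = 7$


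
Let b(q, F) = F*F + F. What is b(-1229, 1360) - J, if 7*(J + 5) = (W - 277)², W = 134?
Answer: 12936306/7 ≈ 1.8480e+6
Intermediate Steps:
b(q, F) = F + F² (b(q, F) = F² + F = F + F²)
J = 20414/7 (J = -5 + (134 - 277)²/7 = -5 + (⅐)*(-143)² = -5 + (⅐)*20449 = -5 + 20449/7 = 20414/7 ≈ 2916.3)
b(-1229, 1360) - J = 1360*(1 + 1360) - 1*20414/7 = 1360*1361 - 20414/7 = 1850960 - 20414/7 = 12936306/7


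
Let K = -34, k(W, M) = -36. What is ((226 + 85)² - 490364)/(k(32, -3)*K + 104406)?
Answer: -393643/105630 ≈ -3.7266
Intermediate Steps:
((226 + 85)² - 490364)/(k(32, -3)*K + 104406) = ((226 + 85)² - 490364)/(-36*(-34) + 104406) = (311² - 490364)/(1224 + 104406) = (96721 - 490364)/105630 = -393643*1/105630 = -393643/105630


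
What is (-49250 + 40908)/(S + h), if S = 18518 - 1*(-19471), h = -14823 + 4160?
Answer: -4171/13663 ≈ -0.30528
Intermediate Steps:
h = -10663
S = 37989 (S = 18518 + 19471 = 37989)
(-49250 + 40908)/(S + h) = (-49250 + 40908)/(37989 - 10663) = -8342/27326 = -8342*1/27326 = -4171/13663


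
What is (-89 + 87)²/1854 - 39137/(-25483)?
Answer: 36330965/23622741 ≈ 1.5380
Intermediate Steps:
(-89 + 87)²/1854 - 39137/(-25483) = (-2)²*(1/1854) - 39137*(-1/25483) = 4*(1/1854) + 39137/25483 = 2/927 + 39137/25483 = 36330965/23622741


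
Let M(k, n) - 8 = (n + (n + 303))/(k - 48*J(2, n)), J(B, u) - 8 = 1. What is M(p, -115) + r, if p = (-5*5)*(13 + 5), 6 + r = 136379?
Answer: 120287969/882 ≈ 1.3638e+5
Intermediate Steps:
J(B, u) = 9 (J(B, u) = 8 + 1 = 9)
r = 136373 (r = -6 + 136379 = 136373)
p = -450 (p = -25*18 = -450)
M(k, n) = 8 + (303 + 2*n)/(-432 + k) (M(k, n) = 8 + (n + (n + 303))/(k - 48*9) = 8 + (n + (303 + n))/(k - 432) = 8 + (303 + 2*n)/(-432 + k))
M(p, -115) + r = (-3153 + 2*(-115) + 8*(-450))/(-432 - 450) + 136373 = (-3153 - 230 - 3600)/(-882) + 136373 = -1/882*(-6983) + 136373 = 6983/882 + 136373 = 120287969/882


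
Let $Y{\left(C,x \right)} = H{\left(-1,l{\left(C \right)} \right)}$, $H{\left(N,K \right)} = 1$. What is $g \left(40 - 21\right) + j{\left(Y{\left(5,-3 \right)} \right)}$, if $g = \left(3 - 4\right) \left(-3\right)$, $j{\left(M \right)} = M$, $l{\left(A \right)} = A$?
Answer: $58$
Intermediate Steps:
$Y{\left(C,x \right)} = 1$
$g = 3$ ($g = \left(-1\right) \left(-3\right) = 3$)
$g \left(40 - 21\right) + j{\left(Y{\left(5,-3 \right)} \right)} = 3 \left(40 - 21\right) + 1 = 3 \cdot 19 + 1 = 57 + 1 = 58$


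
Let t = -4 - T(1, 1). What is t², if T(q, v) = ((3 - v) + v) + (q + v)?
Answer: 81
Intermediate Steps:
T(q, v) = 3 + q + v (T(q, v) = 3 + (q + v) = 3 + q + v)
t = -9 (t = -4 - (3 + 1 + 1) = -4 - 1*5 = -4 - 5 = -9)
t² = (-9)² = 81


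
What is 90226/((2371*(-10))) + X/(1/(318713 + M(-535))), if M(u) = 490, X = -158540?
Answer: -599939389160213/11855 ≈ -5.0606e+10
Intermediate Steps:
90226/((2371*(-10))) + X/(1/(318713 + M(-535))) = 90226/((2371*(-10))) - 158540/(1/(318713 + 490)) = 90226/(-23710) - 158540/(1/319203) = 90226*(-1/23710) - 158540/1/319203 = -45113/11855 - 158540*319203 = -45113/11855 - 50606443620 = -599939389160213/11855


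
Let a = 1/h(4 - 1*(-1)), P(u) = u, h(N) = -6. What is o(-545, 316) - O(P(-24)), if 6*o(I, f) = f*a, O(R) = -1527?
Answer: 13664/9 ≈ 1518.2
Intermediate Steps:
a = -1/6 (a = 1/(-6) = -1/6 ≈ -0.16667)
o(I, f) = -f/36 (o(I, f) = (f*(-1/6))/6 = (-f/6)/6 = -f/36)
o(-545, 316) - O(P(-24)) = -1/36*316 - 1*(-1527) = -79/9 + 1527 = 13664/9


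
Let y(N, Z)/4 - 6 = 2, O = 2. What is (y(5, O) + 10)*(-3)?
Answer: -126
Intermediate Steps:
y(N, Z) = 32 (y(N, Z) = 24 + 4*2 = 24 + 8 = 32)
(y(5, O) + 10)*(-3) = (32 + 10)*(-3) = 42*(-3) = -126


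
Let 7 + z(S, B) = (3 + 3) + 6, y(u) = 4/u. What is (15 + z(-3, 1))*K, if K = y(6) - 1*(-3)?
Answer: 220/3 ≈ 73.333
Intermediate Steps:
z(S, B) = 5 (z(S, B) = -7 + ((3 + 3) + 6) = -7 + (6 + 6) = -7 + 12 = 5)
K = 11/3 (K = 4/6 - 1*(-3) = 4*(⅙) + 3 = ⅔ + 3 = 11/3 ≈ 3.6667)
(15 + z(-3, 1))*K = (15 + 5)*(11/3) = 20*(11/3) = 220/3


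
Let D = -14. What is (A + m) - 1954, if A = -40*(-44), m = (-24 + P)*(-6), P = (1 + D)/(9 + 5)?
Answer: -311/7 ≈ -44.429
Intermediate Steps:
P = -13/14 (P = (1 - 14)/(9 + 5) = -13/14 ≈ -0.92857)
m = 1047/7 (m = (-24 - 13/14)*(-6) = -349/14*(-6) = 1047/7 ≈ 149.57)
A = 1760
(A + m) - 1954 = (1760 + 1047/7) - 1954 = 13367/7 - 1954 = -311/7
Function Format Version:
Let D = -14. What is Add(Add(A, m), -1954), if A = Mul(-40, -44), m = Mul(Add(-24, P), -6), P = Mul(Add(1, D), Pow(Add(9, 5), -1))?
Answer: Rational(-311, 7) ≈ -44.429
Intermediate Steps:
P = Rational(-13, 14) (P = Mul(Add(1, -14), Pow(Add(9, 5), -1)) = Mul(-13, Pow(14, -1)) = Mul(-13, Rational(1, 14)) = Rational(-13, 14) ≈ -0.92857)
m = Rational(1047, 7) (m = Mul(Add(-24, Rational(-13, 14)), -6) = Mul(Rational(-349, 14), -6) = Rational(1047, 7) ≈ 149.57)
A = 1760
Add(Add(A, m), -1954) = Add(Add(1760, Rational(1047, 7)), -1954) = Add(Rational(13367, 7), -1954) = Rational(-311, 7)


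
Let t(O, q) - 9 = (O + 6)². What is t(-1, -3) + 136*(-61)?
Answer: -8262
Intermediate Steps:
t(O, q) = 9 + (6 + O)² (t(O, q) = 9 + (O + 6)² = 9 + (6 + O)²)
t(-1, -3) + 136*(-61) = (9 + (6 - 1)²) + 136*(-61) = (9 + 5²) - 8296 = (9 + 25) - 8296 = 34 - 8296 = -8262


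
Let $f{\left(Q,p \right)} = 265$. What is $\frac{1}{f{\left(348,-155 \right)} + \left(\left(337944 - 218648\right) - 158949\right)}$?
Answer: $- \frac{1}{39388} \approx -2.5388 \cdot 10^{-5}$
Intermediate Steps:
$\frac{1}{f{\left(348,-155 \right)} + \left(\left(337944 - 218648\right) - 158949\right)} = \frac{1}{265 + \left(\left(337944 - 218648\right) - 158949\right)} = \frac{1}{265 + \left(119296 - 158949\right)} = \frac{1}{265 - 39653} = \frac{1}{-39388} = - \frac{1}{39388}$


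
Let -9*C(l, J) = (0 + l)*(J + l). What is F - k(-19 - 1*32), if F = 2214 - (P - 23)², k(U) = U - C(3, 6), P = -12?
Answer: 1037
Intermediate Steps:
C(l, J) = -l*(J + l)/9 (C(l, J) = -(0 + l)*(J + l)/9 = -l*(J + l)/9)
k(U) = 3 + U (k(U) = U - (-1)*3*(6 + 3)/9 = U - (-1)*3*9/9 = U - 1*(-3) = U + 3 = 3 + U)
F = 989 (F = 2214 - (-12 - 23)² = 2214 - 1*(-35)² = 2214 - 1*1225 = 2214 - 1225 = 989)
F - k(-19 - 1*32) = 989 - (3 + (-19 - 1*32)) = 989 - (3 + (-19 - 32)) = 989 - (3 - 51) = 989 - 1*(-48) = 989 + 48 = 1037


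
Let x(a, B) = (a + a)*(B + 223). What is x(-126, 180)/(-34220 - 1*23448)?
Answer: 1953/1109 ≈ 1.7610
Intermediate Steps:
x(a, B) = 2*a*(223 + B) (x(a, B) = (2*a)*(223 + B) = 2*a*(223 + B))
x(-126, 180)/(-34220 - 1*23448) = (2*(-126)*(223 + 180))/(-34220 - 1*23448) = (2*(-126)*403)/(-34220 - 23448) = -101556/(-57668) = -101556*(-1/57668) = 1953/1109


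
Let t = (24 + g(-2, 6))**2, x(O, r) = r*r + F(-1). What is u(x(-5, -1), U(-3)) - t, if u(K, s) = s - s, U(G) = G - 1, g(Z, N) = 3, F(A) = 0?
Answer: -729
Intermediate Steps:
U(G) = -1 + G
x(O, r) = r**2 (x(O, r) = r*r + 0 = r**2 + 0 = r**2)
u(K, s) = 0
t = 729 (t = (24 + 3)**2 = 27**2 = 729)
u(x(-5, -1), U(-3)) - t = 0 - 1*729 = 0 - 729 = -729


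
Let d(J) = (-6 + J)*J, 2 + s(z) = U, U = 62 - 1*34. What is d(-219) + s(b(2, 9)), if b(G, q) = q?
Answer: 49301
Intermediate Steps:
U = 28 (U = 62 - 34 = 28)
s(z) = 26 (s(z) = -2 + 28 = 26)
d(J) = J*(-6 + J)
d(-219) + s(b(2, 9)) = -219*(-6 - 219) + 26 = -219*(-225) + 26 = 49275 + 26 = 49301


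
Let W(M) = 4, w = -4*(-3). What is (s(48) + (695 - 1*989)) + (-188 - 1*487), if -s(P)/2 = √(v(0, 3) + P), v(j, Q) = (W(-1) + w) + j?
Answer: -985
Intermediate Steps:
w = 12
v(j, Q) = 16 + j (v(j, Q) = (4 + 12) + j = 16 + j)
s(P) = -2*√(16 + P) (s(P) = -2*√((16 + 0) + P) = -2*√(16 + P))
(s(48) + (695 - 1*989)) + (-188 - 1*487) = (-2*√(16 + 48) + (695 - 1*989)) + (-188 - 1*487) = (-2*√64 + (695 - 989)) + (-188 - 487) = (-2*8 - 294) - 675 = (-16 - 294) - 675 = -310 - 675 = -985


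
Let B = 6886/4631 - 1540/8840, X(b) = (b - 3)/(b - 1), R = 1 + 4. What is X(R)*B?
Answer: 244275/372164 ≈ 0.65636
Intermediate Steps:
R = 5
X(b) = (-3 + b)/(-1 + b)
B = 244275/186082 (B = 6886*(1/4631) - 1540*1/8840 = 626/421 - 77/442 = 244275/186082 ≈ 1.3127)
X(R)*B = ((-3 + 5)/(-1 + 5))*(244275/186082) = (2/4)*(244275/186082) = ((¼)*2)*(244275/186082) = (½)*(244275/186082) = 244275/372164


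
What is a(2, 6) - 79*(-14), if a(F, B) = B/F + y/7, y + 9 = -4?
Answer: 7750/7 ≈ 1107.1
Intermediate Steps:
y = -13 (y = -9 - 4 = -13)
a(F, B) = -13/7 + B/F (a(F, B) = B/F - 13/7 = -13/7 + B/F)
a(2, 6) - 79*(-14) = (-13/7 + 6/2) - 79*(-14) = (-13/7 + 6*(½)) + 1106 = (-13/7 + 3) + 1106 = 8/7 + 1106 = 7750/7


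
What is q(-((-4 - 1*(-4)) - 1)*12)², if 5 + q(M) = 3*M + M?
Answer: 1849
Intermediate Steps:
q(M) = -5 + 4*M (q(M) = -5 + (3*M + M) = -5 + 4*M)
q(-((-4 - 1*(-4)) - 1)*12)² = (-5 + 4*(-((-4 - 1*(-4)) - 1)*12))² = (-5 + 4*(-((-4 + 4) - 1)*12))² = (-5 + 4*(-(0 - 1)*12))² = (-5 + 4*(-1*(-1)*12))² = (-5 + 4*(1*12))² = (-5 + 4*12)² = (-5 + 48)² = 43² = 1849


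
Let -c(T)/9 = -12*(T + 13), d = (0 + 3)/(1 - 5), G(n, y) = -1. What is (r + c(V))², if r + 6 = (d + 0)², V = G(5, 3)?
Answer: 426381201/256 ≈ 1.6656e+6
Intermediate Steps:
d = -¾ (d = 3/(-4) = 3*(-¼) = -¾ ≈ -0.75000)
V = -1
c(T) = 1404 + 108*T (c(T) = -(-108)*(T + 13) = -(-108)*(13 + T) = -9*(-156 - 12*T) = 1404 + 108*T)
r = -87/16 (r = -6 + (-¾ + 0)² = -6 + (-¾)² = -6 + 9/16 = -87/16 ≈ -5.4375)
(r + c(V))² = (-87/16 + (1404 + 108*(-1)))² = (-87/16 + (1404 - 108))² = (-87/16 + 1296)² = (20649/16)² = 426381201/256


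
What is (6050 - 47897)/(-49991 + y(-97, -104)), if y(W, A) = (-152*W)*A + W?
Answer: 41847/1583464 ≈ 0.026428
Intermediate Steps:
y(W, A) = W - 152*A*W (y(W, A) = -152*A*W + W = W - 152*A*W)
(6050 - 47897)/(-49991 + y(-97, -104)) = (6050 - 47897)/(-49991 - 97*(1 - 152*(-104))) = -41847/(-49991 - 97*(1 + 15808)) = -41847/(-49991 - 97*15809) = -41847/(-49991 - 1533473) = -41847/(-1583464) = -41847*(-1/1583464) = 41847/1583464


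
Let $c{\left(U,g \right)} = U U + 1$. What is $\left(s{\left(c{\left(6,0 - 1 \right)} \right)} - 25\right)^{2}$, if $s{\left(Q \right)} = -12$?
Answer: $1369$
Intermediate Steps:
$c{\left(U,g \right)} = 1 + U^{2}$ ($c{\left(U,g \right)} = U^{2} + 1 = 1 + U^{2}$)
$\left(s{\left(c{\left(6,0 - 1 \right)} \right)} - 25\right)^{2} = \left(-12 - 25\right)^{2} = \left(-37\right)^{2} = 1369$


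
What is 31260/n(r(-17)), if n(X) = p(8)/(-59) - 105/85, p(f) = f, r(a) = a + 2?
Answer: -6270756/275 ≈ -22803.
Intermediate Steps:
r(a) = 2 + a
n(X) = -1375/1003 (n(X) = 8/(-59) - 105/85 = 8*(-1/59) - 105*1/85 = -8/59 - 21/17 = -1375/1003)
31260/n(r(-17)) = 31260/(-1375/1003) = 31260*(-1003/1375) = -6270756/275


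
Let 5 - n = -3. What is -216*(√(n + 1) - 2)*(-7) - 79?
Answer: 1433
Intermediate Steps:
n = 8 (n = 5 - 1*(-3) = 5 + 3 = 8)
-216*(√(n + 1) - 2)*(-7) - 79 = -216*(√(8 + 1) - 2)*(-7) - 79 = -216*(√9 - 2)*(-7) - 79 = -216*(3 - 2)*(-7) - 79 = -216*(-7) - 79 = 1512 - 79 = 1433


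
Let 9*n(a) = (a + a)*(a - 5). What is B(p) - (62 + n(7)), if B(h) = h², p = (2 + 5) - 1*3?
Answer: -442/9 ≈ -49.111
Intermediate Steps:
n(a) = 2*a*(-5 + a)/9 (n(a) = ((a + a)*(a - 5))/9 = ((2*a)*(-5 + a))/9 = (2*a*(-5 + a))/9 = 2*a*(-5 + a)/9)
p = 4 (p = 7 - 3 = 4)
B(p) - (62 + n(7)) = 4² - (62 + (2/9)*7*(-5 + 7)) = 16 - (62 + (2/9)*7*2) = 16 - (62 + 28/9) = 16 - 1*586/9 = 16 - 586/9 = -442/9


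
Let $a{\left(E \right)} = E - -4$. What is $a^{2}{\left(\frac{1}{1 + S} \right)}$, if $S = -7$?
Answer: $\frac{529}{36} \approx 14.694$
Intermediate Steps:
$a{\left(E \right)} = 4 + E$ ($a{\left(E \right)} = E + 4 = 4 + E$)
$a^{2}{\left(\frac{1}{1 + S} \right)} = \left(4 + \frac{1}{1 - 7}\right)^{2} = \left(4 + \frac{1}{-6}\right)^{2} = \left(4 - \frac{1}{6}\right)^{2} = \left(\frac{23}{6}\right)^{2} = \frac{529}{36}$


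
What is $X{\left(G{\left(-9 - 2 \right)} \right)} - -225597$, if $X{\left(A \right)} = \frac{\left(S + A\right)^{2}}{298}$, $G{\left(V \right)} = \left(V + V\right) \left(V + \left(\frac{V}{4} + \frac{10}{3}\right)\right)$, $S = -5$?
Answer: $\frac{2422013641}{10728} \approx 2.2577 \cdot 10^{5}$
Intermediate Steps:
$G{\left(V \right)} = 2 V \left(\frac{10}{3} + \frac{5 V}{4}\right)$ ($G{\left(V \right)} = 2 V \left(V + \left(V \frac{1}{4} + 10 \cdot \frac{1}{3}\right)\right) = 2 V \left(V + \left(\frac{V}{4} + \frac{10}{3}\right)\right) = 2 V \left(V + \left(\frac{10}{3} + \frac{V}{4}\right)\right) = 2 V \left(\frac{10}{3} + \frac{5 V}{4}\right)$)
$X{\left(A \right)} = \frac{\left(-5 + A\right)^{2}}{298}$
$X{\left(G{\left(-9 - 2 \right)} \right)} - -225597 = \frac{\left(-5 + \frac{5 \left(-9 - 2\right) \left(8 + 3 \left(-9 - 2\right)\right)}{6}\right)^{2}}{298} - -225597 = \frac{\left(-5 + \frac{5}{6} \left(-11\right) \left(8 + 3 \left(-11\right)\right)\right)^{2}}{298} + 225597 = \frac{\left(-5 + \frac{5}{6} \left(-11\right) \left(8 - 33\right)\right)^{2}}{298} + 225597 = \frac{\left(-5 + \frac{5}{6} \left(-11\right) \left(-25\right)\right)^{2}}{298} + 225597 = \frac{\left(-5 + \frac{1375}{6}\right)^{2}}{298} + 225597 = \frac{\left(\frac{1345}{6}\right)^{2}}{298} + 225597 = \frac{1}{298} \cdot \frac{1809025}{36} + 225597 = \frac{1809025}{10728} + 225597 = \frac{2422013641}{10728}$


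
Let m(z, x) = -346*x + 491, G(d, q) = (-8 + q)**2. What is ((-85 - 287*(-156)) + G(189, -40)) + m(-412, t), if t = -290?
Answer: 147822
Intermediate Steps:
m(z, x) = 491 - 346*x
((-85 - 287*(-156)) + G(189, -40)) + m(-412, t) = ((-85 - 287*(-156)) + (-8 - 40)**2) + (491 - 346*(-290)) = ((-85 + 44772) + (-48)**2) + (491 + 100340) = (44687 + 2304) + 100831 = 46991 + 100831 = 147822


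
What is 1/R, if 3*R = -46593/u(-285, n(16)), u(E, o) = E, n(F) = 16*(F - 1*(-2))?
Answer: 95/5177 ≈ 0.018350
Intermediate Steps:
n(F) = 32 + 16*F (n(F) = 16*(F + 2) = 16*(2 + F) = 32 + 16*F)
R = 5177/95 (R = (-46593/(-285))/3 = (-46593*(-1/285))/3 = (1/3)*(15531/95) = 5177/95 ≈ 54.495)
1/R = 1/(5177/95) = 95/5177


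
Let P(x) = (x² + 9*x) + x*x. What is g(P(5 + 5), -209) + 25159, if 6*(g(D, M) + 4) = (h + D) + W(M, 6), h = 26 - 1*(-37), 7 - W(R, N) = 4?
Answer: 75643/3 ≈ 25214.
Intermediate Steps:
W(R, N) = 3 (W(R, N) = 7 - 1*4 = 7 - 4 = 3)
h = 63 (h = 26 + 37 = 63)
P(x) = 2*x² + 9*x (P(x) = (x² + 9*x) + x² = 2*x² + 9*x)
g(D, M) = 7 + D/6 (g(D, M) = -4 + ((63 + D) + 3)/6 = -4 + (66 + D)/6 = -4 + (11 + D/6) = 7 + D/6)
g(P(5 + 5), -209) + 25159 = (7 + ((5 + 5)*(9 + 2*(5 + 5)))/6) + 25159 = (7 + (10*(9 + 2*10))/6) + 25159 = (7 + (10*(9 + 20))/6) + 25159 = (7 + (10*29)/6) + 25159 = (7 + (⅙)*290) + 25159 = (7 + 145/3) + 25159 = 166/3 + 25159 = 75643/3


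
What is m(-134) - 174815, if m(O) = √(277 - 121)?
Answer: -174815 + 2*√39 ≈ -1.7480e+5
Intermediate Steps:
m(O) = 2*√39 (m(O) = √156 = 2*√39)
m(-134) - 174815 = 2*√39 - 174815 = -174815 + 2*√39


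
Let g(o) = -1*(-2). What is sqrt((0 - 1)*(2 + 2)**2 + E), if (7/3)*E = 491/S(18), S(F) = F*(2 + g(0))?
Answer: 13*I*sqrt(546)/84 ≈ 3.6163*I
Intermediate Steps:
g(o) = 2
S(F) = 4*F (S(F) = F*(2 + 2) = F*4 = 4*F)
E = 491/168 (E = 3*(491/((4*18)))/7 = 3*(491/72)/7 = 3*(491*(1/72))/7 = (3/7)*(491/72) = 491/168 ≈ 2.9226)
sqrt((0 - 1)*(2 + 2)**2 + E) = sqrt((0 - 1)*(2 + 2)**2 + 491/168) = sqrt(-1*4**2 + 491/168) = sqrt(-1*16 + 491/168) = sqrt(-16 + 491/168) = sqrt(-2197/168) = 13*I*sqrt(546)/84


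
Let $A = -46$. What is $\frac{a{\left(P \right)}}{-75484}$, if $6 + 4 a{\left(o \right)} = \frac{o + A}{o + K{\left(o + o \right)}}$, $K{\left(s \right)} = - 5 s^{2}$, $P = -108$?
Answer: $\frac{700087}{35234119584} \approx 1.987 \cdot 10^{-5}$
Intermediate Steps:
$a{\left(o \right)} = - \frac{3}{2} + \frac{-46 + o}{4 \left(o - 20 o^{2}\right)}$ ($a{\left(o \right)} = - \frac{3}{2} + \frac{\left(o - 46\right) \frac{1}{o - 5 \left(o + o\right)^{2}}}{4} = - \frac{3}{2} + \frac{\left(-46 + o\right) \frac{1}{o - 5 \left(2 o\right)^{2}}}{4} = - \frac{3}{2} + \frac{\left(-46 + o\right) \frac{1}{o - 5 \cdot 4 o^{2}}}{4} = - \frac{3}{2} + \frac{\left(-46 + o\right) \frac{1}{o - 20 o^{2}}}{4} = - \frac{3}{2} + \frac{\frac{1}{o - 20 o^{2}} \left(-46 + o\right)}{4} = - \frac{3}{2} + \frac{-46 + o}{4 \left(o - 20 o^{2}\right)}$)
$\frac{a{\left(P \right)}}{-75484} = \frac{\frac{1}{4} \frac{1}{-108} \frac{1}{-1 + 20 \left(-108\right)} \left(46 - 120 \left(-108\right)^{2} + 5 \left(-108\right)\right)}{-75484} = \frac{1}{4} \left(- \frac{1}{108}\right) \frac{1}{-1 - 2160} \left(46 - 1399680 - 540\right) \left(- \frac{1}{75484}\right) = \frac{1}{4} \left(- \frac{1}{108}\right) \frac{1}{-2161} \left(46 - 1399680 - 540\right) \left(- \frac{1}{75484}\right) = \frac{1}{4} \left(- \frac{1}{108}\right) \left(- \frac{1}{2161}\right) \left(-1400174\right) \left(- \frac{1}{75484}\right) = \left(- \frac{700087}{466776}\right) \left(- \frac{1}{75484}\right) = \frac{700087}{35234119584}$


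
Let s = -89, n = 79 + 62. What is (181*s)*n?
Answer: -2271369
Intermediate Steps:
n = 141
(181*s)*n = (181*(-89))*141 = -16109*141 = -2271369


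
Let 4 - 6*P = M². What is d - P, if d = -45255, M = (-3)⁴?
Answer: -264973/6 ≈ -44162.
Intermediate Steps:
M = 81
P = -6557/6 (P = ⅔ - ⅙*81² = ⅔ - ⅙*6561 = ⅔ - 2187/2 = -6557/6 ≈ -1092.8)
d - P = -45255 - 1*(-6557/6) = -45255 + 6557/6 = -264973/6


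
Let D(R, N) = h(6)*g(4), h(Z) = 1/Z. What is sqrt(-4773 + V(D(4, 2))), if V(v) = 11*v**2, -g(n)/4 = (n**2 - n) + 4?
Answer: I*sqrt(31693)/3 ≈ 59.342*I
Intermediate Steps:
g(n) = -16 - 4*n**2 + 4*n (g(n) = -4*((n**2 - n) + 4) = -4*(4 + n**2 - n) = -16 - 4*n**2 + 4*n)
D(R, N) = -32/3 (D(R, N) = (-16 - 4*4**2 + 4*4)/6 = (-16 - 4*16 + 16)/6 = (-16 - 64 + 16)/6 = (1/6)*(-64) = -32/3)
sqrt(-4773 + V(D(4, 2))) = sqrt(-4773 + 11*(-32/3)**2) = sqrt(-4773 + 11*(1024/9)) = sqrt(-4773 + 11264/9) = sqrt(-31693/9) = I*sqrt(31693)/3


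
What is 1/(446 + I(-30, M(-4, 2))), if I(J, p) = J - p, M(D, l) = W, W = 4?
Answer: 1/412 ≈ 0.0024272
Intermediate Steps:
M(D, l) = 4
1/(446 + I(-30, M(-4, 2))) = 1/(446 + (-30 - 1*4)) = 1/(446 + (-30 - 4)) = 1/(446 - 34) = 1/412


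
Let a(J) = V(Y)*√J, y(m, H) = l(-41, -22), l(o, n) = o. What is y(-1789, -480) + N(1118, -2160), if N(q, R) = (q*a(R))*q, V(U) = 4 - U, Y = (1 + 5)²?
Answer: -41 - 479970816*I*√15 ≈ -41.0 - 1.8589e+9*I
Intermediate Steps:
Y = 36 (Y = 6² = 36)
y(m, H) = -41
a(J) = -32*√J (a(J) = (4 - 1*36)*√J = (4 - 36)*√J = -32*√J)
N(q, R) = -32*√R*q² (N(q, R) = (q*(-32*√R))*q = (-32*q*√R)*q = -32*√R*q²)
y(-1789, -480) + N(1118, -2160) = -41 - 32*√(-2160)*1118² = -41 - 32*12*I*√15*1249924 = -41 - 479970816*I*√15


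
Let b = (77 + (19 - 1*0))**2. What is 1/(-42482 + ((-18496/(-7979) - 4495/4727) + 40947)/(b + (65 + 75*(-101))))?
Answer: -1109392181/47102570380981 ≈ -2.3553e-5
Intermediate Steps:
b = 9216 (b = (77 + (19 + 0))**2 = (77 + 19)**2 = 96**2 = 9216)
1/(-42482 + ((-18496/(-7979) - 4495/4727) + 40947)/(b + (65 + 75*(-101)))) = 1/(-42482 + ((-18496/(-7979) - 4495/4727) + 40947)/(9216 + (65 + 75*(-101)))) = 1/(-42482 + ((-18496*(-1/7979) - 4495*1/4727) + 40947)/(9216 + (65 - 7575))) = 1/(-42482 + ((18496/7979 - 155/163) + 40947)/(9216 - 7510)) = 1/(-42482 + (1778103/1300577 + 40947)/1706) = 1/(-42482 + (53256504522/1300577)*(1/1706)) = 1/(-42482 + 26628252261/1109392181) = 1/(-47102570380981/1109392181) = -1109392181/47102570380981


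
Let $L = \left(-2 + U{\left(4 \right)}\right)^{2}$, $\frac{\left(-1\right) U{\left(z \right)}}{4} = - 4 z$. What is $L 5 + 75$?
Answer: $19295$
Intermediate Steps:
$U{\left(z \right)} = 16 z$ ($U{\left(z \right)} = - 4 \left(- 4 z\right) = 16 z$)
$L = 3844$ ($L = \left(-2 + 16 \cdot 4\right)^{2} = \left(-2 + 64\right)^{2} = 62^{2} = 3844$)
$L 5 + 75 = 3844 \cdot 5 + 75 = 19220 + 75 = 19295$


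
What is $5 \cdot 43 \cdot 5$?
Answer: $1075$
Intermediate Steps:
$5 \cdot 43 \cdot 5 = 215 \cdot 5 = 1075$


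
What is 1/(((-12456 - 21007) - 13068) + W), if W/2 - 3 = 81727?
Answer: 1/116929 ≈ 8.5522e-6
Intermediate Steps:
W = 163460 (W = 6 + 2*81727 = 6 + 163454 = 163460)
1/(((-12456 - 21007) - 13068) + W) = 1/(((-12456 - 21007) - 13068) + 163460) = 1/((-33463 - 13068) + 163460) = 1/(-46531 + 163460) = 1/116929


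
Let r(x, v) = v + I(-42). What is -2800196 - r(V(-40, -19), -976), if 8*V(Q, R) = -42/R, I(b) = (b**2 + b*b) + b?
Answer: -2802706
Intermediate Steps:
I(b) = b + 2*b**2 (I(b) = (b**2 + b**2) + b = 2*b**2 + b = b + 2*b**2)
V(Q, R) = -21/(4*R) (V(Q, R) = (-42/R)/8 = -21/(4*R))
r(x, v) = 3486 + v (r(x, v) = v - 42*(1 + 2*(-42)) = v - 42*(1 - 84) = v - 42*(-83) = v + 3486 = 3486 + v)
-2800196 - r(V(-40, -19), -976) = -2800196 - (3486 - 976) = -2800196 - 1*2510 = -2800196 - 2510 = -2802706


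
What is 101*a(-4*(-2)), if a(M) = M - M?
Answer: 0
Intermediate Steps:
a(M) = 0
101*a(-4*(-2)) = 101*0 = 0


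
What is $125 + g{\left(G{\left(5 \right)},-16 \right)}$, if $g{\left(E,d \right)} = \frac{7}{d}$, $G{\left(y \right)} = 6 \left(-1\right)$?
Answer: $\frac{1993}{16} \approx 124.56$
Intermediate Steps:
$G{\left(y \right)} = -6$
$125 + g{\left(G{\left(5 \right)},-16 \right)} = 125 + \frac{7}{-16} = 125 + 7 \left(- \frac{1}{16}\right) = 125 - \frac{7}{16} = \frac{1993}{16}$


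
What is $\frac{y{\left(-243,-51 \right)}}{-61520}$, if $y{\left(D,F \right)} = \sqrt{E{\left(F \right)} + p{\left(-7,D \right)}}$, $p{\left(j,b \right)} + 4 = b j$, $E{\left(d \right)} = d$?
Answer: $- \frac{\sqrt{1646}}{61520} \approx -0.00065948$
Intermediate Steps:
$p{\left(j,b \right)} = -4 + b j$
$y{\left(D,F \right)} = \sqrt{-4 + F - 7 D}$ ($y{\left(D,F \right)} = \sqrt{F + \left(-4 + D \left(-7\right)\right)} = \sqrt{F - \left(4 + 7 D\right)} = \sqrt{-4 + F - 7 D}$)
$\frac{y{\left(-243,-51 \right)}}{-61520} = \frac{\sqrt{-4 - 51 - -1701}}{-61520} = \sqrt{-4 - 51 + 1701} \left(- \frac{1}{61520}\right) = \sqrt{1646} \left(- \frac{1}{61520}\right) = - \frac{\sqrt{1646}}{61520}$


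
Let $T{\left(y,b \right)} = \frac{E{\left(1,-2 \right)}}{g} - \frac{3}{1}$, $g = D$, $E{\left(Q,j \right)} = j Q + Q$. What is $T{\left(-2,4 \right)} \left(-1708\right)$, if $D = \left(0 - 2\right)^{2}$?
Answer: $5551$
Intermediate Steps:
$D = 4$ ($D = \left(-2\right)^{2} = 4$)
$E{\left(Q,j \right)} = Q + Q j$ ($E{\left(Q,j \right)} = Q j + Q = Q + Q j$)
$g = 4$
$T{\left(y,b \right)} = - \frac{13}{4}$ ($T{\left(y,b \right)} = \frac{1 \left(1 - 2\right)}{4} - \frac{3}{1} = 1 \left(-1\right) \frac{1}{4} - 3 = \left(-1\right) \frac{1}{4} - 3 = - \frac{1}{4} - 3 = - \frac{13}{4}$)
$T{\left(-2,4 \right)} \left(-1708\right) = \left(- \frac{13}{4}\right) \left(-1708\right) = 5551$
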